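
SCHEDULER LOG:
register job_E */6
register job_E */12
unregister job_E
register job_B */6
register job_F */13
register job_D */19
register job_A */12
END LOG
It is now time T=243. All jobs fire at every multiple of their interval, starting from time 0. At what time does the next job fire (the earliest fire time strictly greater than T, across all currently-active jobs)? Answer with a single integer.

Answer: 246

Derivation:
Op 1: register job_E */6 -> active={job_E:*/6}
Op 2: register job_E */12 -> active={job_E:*/12}
Op 3: unregister job_E -> active={}
Op 4: register job_B */6 -> active={job_B:*/6}
Op 5: register job_F */13 -> active={job_B:*/6, job_F:*/13}
Op 6: register job_D */19 -> active={job_B:*/6, job_D:*/19, job_F:*/13}
Op 7: register job_A */12 -> active={job_A:*/12, job_B:*/6, job_D:*/19, job_F:*/13}
  job_A: interval 12, next fire after T=243 is 252
  job_B: interval 6, next fire after T=243 is 246
  job_D: interval 19, next fire after T=243 is 247
  job_F: interval 13, next fire after T=243 is 247
Earliest fire time = 246 (job job_B)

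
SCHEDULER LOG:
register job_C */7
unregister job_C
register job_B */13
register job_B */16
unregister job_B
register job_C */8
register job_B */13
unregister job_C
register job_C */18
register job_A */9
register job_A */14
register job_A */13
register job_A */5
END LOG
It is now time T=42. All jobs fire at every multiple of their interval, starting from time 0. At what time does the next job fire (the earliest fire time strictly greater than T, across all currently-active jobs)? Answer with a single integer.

Answer: 45

Derivation:
Op 1: register job_C */7 -> active={job_C:*/7}
Op 2: unregister job_C -> active={}
Op 3: register job_B */13 -> active={job_B:*/13}
Op 4: register job_B */16 -> active={job_B:*/16}
Op 5: unregister job_B -> active={}
Op 6: register job_C */8 -> active={job_C:*/8}
Op 7: register job_B */13 -> active={job_B:*/13, job_C:*/8}
Op 8: unregister job_C -> active={job_B:*/13}
Op 9: register job_C */18 -> active={job_B:*/13, job_C:*/18}
Op 10: register job_A */9 -> active={job_A:*/9, job_B:*/13, job_C:*/18}
Op 11: register job_A */14 -> active={job_A:*/14, job_B:*/13, job_C:*/18}
Op 12: register job_A */13 -> active={job_A:*/13, job_B:*/13, job_C:*/18}
Op 13: register job_A */5 -> active={job_A:*/5, job_B:*/13, job_C:*/18}
  job_A: interval 5, next fire after T=42 is 45
  job_B: interval 13, next fire after T=42 is 52
  job_C: interval 18, next fire after T=42 is 54
Earliest fire time = 45 (job job_A)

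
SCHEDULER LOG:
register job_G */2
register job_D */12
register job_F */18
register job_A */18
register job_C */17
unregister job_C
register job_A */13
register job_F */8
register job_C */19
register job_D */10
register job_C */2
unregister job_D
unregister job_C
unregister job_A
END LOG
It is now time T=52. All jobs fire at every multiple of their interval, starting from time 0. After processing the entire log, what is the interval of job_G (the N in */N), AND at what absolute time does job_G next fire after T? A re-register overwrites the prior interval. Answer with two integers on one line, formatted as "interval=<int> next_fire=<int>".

Op 1: register job_G */2 -> active={job_G:*/2}
Op 2: register job_D */12 -> active={job_D:*/12, job_G:*/2}
Op 3: register job_F */18 -> active={job_D:*/12, job_F:*/18, job_G:*/2}
Op 4: register job_A */18 -> active={job_A:*/18, job_D:*/12, job_F:*/18, job_G:*/2}
Op 5: register job_C */17 -> active={job_A:*/18, job_C:*/17, job_D:*/12, job_F:*/18, job_G:*/2}
Op 6: unregister job_C -> active={job_A:*/18, job_D:*/12, job_F:*/18, job_G:*/2}
Op 7: register job_A */13 -> active={job_A:*/13, job_D:*/12, job_F:*/18, job_G:*/2}
Op 8: register job_F */8 -> active={job_A:*/13, job_D:*/12, job_F:*/8, job_G:*/2}
Op 9: register job_C */19 -> active={job_A:*/13, job_C:*/19, job_D:*/12, job_F:*/8, job_G:*/2}
Op 10: register job_D */10 -> active={job_A:*/13, job_C:*/19, job_D:*/10, job_F:*/8, job_G:*/2}
Op 11: register job_C */2 -> active={job_A:*/13, job_C:*/2, job_D:*/10, job_F:*/8, job_G:*/2}
Op 12: unregister job_D -> active={job_A:*/13, job_C:*/2, job_F:*/8, job_G:*/2}
Op 13: unregister job_C -> active={job_A:*/13, job_F:*/8, job_G:*/2}
Op 14: unregister job_A -> active={job_F:*/8, job_G:*/2}
Final interval of job_G = 2
Next fire of job_G after T=52: (52//2+1)*2 = 54

Answer: interval=2 next_fire=54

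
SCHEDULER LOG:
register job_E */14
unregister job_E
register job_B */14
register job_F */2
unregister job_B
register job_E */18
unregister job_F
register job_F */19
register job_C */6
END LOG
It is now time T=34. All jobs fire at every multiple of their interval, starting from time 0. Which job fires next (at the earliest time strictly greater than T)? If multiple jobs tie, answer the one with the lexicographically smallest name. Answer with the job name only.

Op 1: register job_E */14 -> active={job_E:*/14}
Op 2: unregister job_E -> active={}
Op 3: register job_B */14 -> active={job_B:*/14}
Op 4: register job_F */2 -> active={job_B:*/14, job_F:*/2}
Op 5: unregister job_B -> active={job_F:*/2}
Op 6: register job_E */18 -> active={job_E:*/18, job_F:*/2}
Op 7: unregister job_F -> active={job_E:*/18}
Op 8: register job_F */19 -> active={job_E:*/18, job_F:*/19}
Op 9: register job_C */6 -> active={job_C:*/6, job_E:*/18, job_F:*/19}
  job_C: interval 6, next fire after T=34 is 36
  job_E: interval 18, next fire after T=34 is 36
  job_F: interval 19, next fire after T=34 is 38
Earliest = 36, winner (lex tiebreak) = job_C

Answer: job_C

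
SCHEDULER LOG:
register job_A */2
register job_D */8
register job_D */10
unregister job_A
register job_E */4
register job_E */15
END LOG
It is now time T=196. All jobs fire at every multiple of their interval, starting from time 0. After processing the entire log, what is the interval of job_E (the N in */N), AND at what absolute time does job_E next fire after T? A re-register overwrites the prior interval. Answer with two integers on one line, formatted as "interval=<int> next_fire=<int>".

Answer: interval=15 next_fire=210

Derivation:
Op 1: register job_A */2 -> active={job_A:*/2}
Op 2: register job_D */8 -> active={job_A:*/2, job_D:*/8}
Op 3: register job_D */10 -> active={job_A:*/2, job_D:*/10}
Op 4: unregister job_A -> active={job_D:*/10}
Op 5: register job_E */4 -> active={job_D:*/10, job_E:*/4}
Op 6: register job_E */15 -> active={job_D:*/10, job_E:*/15}
Final interval of job_E = 15
Next fire of job_E after T=196: (196//15+1)*15 = 210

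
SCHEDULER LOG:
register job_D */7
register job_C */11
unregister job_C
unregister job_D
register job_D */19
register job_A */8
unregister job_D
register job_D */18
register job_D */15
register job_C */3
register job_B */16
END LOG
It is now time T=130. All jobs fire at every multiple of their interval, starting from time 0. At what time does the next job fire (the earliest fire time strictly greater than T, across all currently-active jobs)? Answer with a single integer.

Op 1: register job_D */7 -> active={job_D:*/7}
Op 2: register job_C */11 -> active={job_C:*/11, job_D:*/7}
Op 3: unregister job_C -> active={job_D:*/7}
Op 4: unregister job_D -> active={}
Op 5: register job_D */19 -> active={job_D:*/19}
Op 6: register job_A */8 -> active={job_A:*/8, job_D:*/19}
Op 7: unregister job_D -> active={job_A:*/8}
Op 8: register job_D */18 -> active={job_A:*/8, job_D:*/18}
Op 9: register job_D */15 -> active={job_A:*/8, job_D:*/15}
Op 10: register job_C */3 -> active={job_A:*/8, job_C:*/3, job_D:*/15}
Op 11: register job_B */16 -> active={job_A:*/8, job_B:*/16, job_C:*/3, job_D:*/15}
  job_A: interval 8, next fire after T=130 is 136
  job_B: interval 16, next fire after T=130 is 144
  job_C: interval 3, next fire after T=130 is 132
  job_D: interval 15, next fire after T=130 is 135
Earliest fire time = 132 (job job_C)

Answer: 132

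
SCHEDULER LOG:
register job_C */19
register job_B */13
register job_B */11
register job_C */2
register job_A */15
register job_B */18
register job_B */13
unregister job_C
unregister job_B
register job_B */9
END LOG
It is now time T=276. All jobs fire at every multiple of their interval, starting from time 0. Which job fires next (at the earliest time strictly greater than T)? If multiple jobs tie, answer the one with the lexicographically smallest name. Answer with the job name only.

Answer: job_B

Derivation:
Op 1: register job_C */19 -> active={job_C:*/19}
Op 2: register job_B */13 -> active={job_B:*/13, job_C:*/19}
Op 3: register job_B */11 -> active={job_B:*/11, job_C:*/19}
Op 4: register job_C */2 -> active={job_B:*/11, job_C:*/2}
Op 5: register job_A */15 -> active={job_A:*/15, job_B:*/11, job_C:*/2}
Op 6: register job_B */18 -> active={job_A:*/15, job_B:*/18, job_C:*/2}
Op 7: register job_B */13 -> active={job_A:*/15, job_B:*/13, job_C:*/2}
Op 8: unregister job_C -> active={job_A:*/15, job_B:*/13}
Op 9: unregister job_B -> active={job_A:*/15}
Op 10: register job_B */9 -> active={job_A:*/15, job_B:*/9}
  job_A: interval 15, next fire after T=276 is 285
  job_B: interval 9, next fire after T=276 is 279
Earliest = 279, winner (lex tiebreak) = job_B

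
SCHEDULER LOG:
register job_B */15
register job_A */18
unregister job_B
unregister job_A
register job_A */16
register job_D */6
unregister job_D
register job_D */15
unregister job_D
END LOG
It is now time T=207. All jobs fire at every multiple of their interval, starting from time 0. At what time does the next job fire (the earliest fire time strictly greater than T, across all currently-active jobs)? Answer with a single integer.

Op 1: register job_B */15 -> active={job_B:*/15}
Op 2: register job_A */18 -> active={job_A:*/18, job_B:*/15}
Op 3: unregister job_B -> active={job_A:*/18}
Op 4: unregister job_A -> active={}
Op 5: register job_A */16 -> active={job_A:*/16}
Op 6: register job_D */6 -> active={job_A:*/16, job_D:*/6}
Op 7: unregister job_D -> active={job_A:*/16}
Op 8: register job_D */15 -> active={job_A:*/16, job_D:*/15}
Op 9: unregister job_D -> active={job_A:*/16}
  job_A: interval 16, next fire after T=207 is 208
Earliest fire time = 208 (job job_A)

Answer: 208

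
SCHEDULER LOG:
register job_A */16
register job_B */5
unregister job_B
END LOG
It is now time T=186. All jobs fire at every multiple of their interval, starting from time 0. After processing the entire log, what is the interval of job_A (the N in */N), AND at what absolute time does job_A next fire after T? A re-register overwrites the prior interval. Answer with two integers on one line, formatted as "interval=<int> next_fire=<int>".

Answer: interval=16 next_fire=192

Derivation:
Op 1: register job_A */16 -> active={job_A:*/16}
Op 2: register job_B */5 -> active={job_A:*/16, job_B:*/5}
Op 3: unregister job_B -> active={job_A:*/16}
Final interval of job_A = 16
Next fire of job_A after T=186: (186//16+1)*16 = 192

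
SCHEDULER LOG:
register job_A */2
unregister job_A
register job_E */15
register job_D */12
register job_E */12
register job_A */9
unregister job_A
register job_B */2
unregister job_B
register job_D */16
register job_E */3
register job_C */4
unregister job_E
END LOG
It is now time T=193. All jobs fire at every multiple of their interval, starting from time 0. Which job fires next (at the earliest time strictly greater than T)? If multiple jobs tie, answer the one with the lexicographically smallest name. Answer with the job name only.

Answer: job_C

Derivation:
Op 1: register job_A */2 -> active={job_A:*/2}
Op 2: unregister job_A -> active={}
Op 3: register job_E */15 -> active={job_E:*/15}
Op 4: register job_D */12 -> active={job_D:*/12, job_E:*/15}
Op 5: register job_E */12 -> active={job_D:*/12, job_E:*/12}
Op 6: register job_A */9 -> active={job_A:*/9, job_D:*/12, job_E:*/12}
Op 7: unregister job_A -> active={job_D:*/12, job_E:*/12}
Op 8: register job_B */2 -> active={job_B:*/2, job_D:*/12, job_E:*/12}
Op 9: unregister job_B -> active={job_D:*/12, job_E:*/12}
Op 10: register job_D */16 -> active={job_D:*/16, job_E:*/12}
Op 11: register job_E */3 -> active={job_D:*/16, job_E:*/3}
Op 12: register job_C */4 -> active={job_C:*/4, job_D:*/16, job_E:*/3}
Op 13: unregister job_E -> active={job_C:*/4, job_D:*/16}
  job_C: interval 4, next fire after T=193 is 196
  job_D: interval 16, next fire after T=193 is 208
Earliest = 196, winner (lex tiebreak) = job_C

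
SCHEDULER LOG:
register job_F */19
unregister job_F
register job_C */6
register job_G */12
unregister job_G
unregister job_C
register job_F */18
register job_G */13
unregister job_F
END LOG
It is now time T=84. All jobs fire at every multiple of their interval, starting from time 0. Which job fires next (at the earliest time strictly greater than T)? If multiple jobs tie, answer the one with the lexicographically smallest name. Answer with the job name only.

Answer: job_G

Derivation:
Op 1: register job_F */19 -> active={job_F:*/19}
Op 2: unregister job_F -> active={}
Op 3: register job_C */6 -> active={job_C:*/6}
Op 4: register job_G */12 -> active={job_C:*/6, job_G:*/12}
Op 5: unregister job_G -> active={job_C:*/6}
Op 6: unregister job_C -> active={}
Op 7: register job_F */18 -> active={job_F:*/18}
Op 8: register job_G */13 -> active={job_F:*/18, job_G:*/13}
Op 9: unregister job_F -> active={job_G:*/13}
  job_G: interval 13, next fire after T=84 is 91
Earliest = 91, winner (lex tiebreak) = job_G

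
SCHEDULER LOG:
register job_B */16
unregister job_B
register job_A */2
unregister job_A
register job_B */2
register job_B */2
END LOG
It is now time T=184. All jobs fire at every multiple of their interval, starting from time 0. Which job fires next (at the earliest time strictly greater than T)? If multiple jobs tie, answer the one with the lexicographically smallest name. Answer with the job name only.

Op 1: register job_B */16 -> active={job_B:*/16}
Op 2: unregister job_B -> active={}
Op 3: register job_A */2 -> active={job_A:*/2}
Op 4: unregister job_A -> active={}
Op 5: register job_B */2 -> active={job_B:*/2}
Op 6: register job_B */2 -> active={job_B:*/2}
  job_B: interval 2, next fire after T=184 is 186
Earliest = 186, winner (lex tiebreak) = job_B

Answer: job_B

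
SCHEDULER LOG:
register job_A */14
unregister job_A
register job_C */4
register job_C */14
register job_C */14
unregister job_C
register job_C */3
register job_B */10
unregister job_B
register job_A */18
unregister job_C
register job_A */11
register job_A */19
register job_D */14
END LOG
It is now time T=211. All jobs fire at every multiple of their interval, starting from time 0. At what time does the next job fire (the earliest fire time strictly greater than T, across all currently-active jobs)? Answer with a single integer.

Op 1: register job_A */14 -> active={job_A:*/14}
Op 2: unregister job_A -> active={}
Op 3: register job_C */4 -> active={job_C:*/4}
Op 4: register job_C */14 -> active={job_C:*/14}
Op 5: register job_C */14 -> active={job_C:*/14}
Op 6: unregister job_C -> active={}
Op 7: register job_C */3 -> active={job_C:*/3}
Op 8: register job_B */10 -> active={job_B:*/10, job_C:*/3}
Op 9: unregister job_B -> active={job_C:*/3}
Op 10: register job_A */18 -> active={job_A:*/18, job_C:*/3}
Op 11: unregister job_C -> active={job_A:*/18}
Op 12: register job_A */11 -> active={job_A:*/11}
Op 13: register job_A */19 -> active={job_A:*/19}
Op 14: register job_D */14 -> active={job_A:*/19, job_D:*/14}
  job_A: interval 19, next fire after T=211 is 228
  job_D: interval 14, next fire after T=211 is 224
Earliest fire time = 224 (job job_D)

Answer: 224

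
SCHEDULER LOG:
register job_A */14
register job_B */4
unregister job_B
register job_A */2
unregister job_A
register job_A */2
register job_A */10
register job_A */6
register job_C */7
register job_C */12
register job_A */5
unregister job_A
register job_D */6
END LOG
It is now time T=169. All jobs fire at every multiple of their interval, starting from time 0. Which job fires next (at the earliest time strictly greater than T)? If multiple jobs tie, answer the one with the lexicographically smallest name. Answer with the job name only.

Answer: job_D

Derivation:
Op 1: register job_A */14 -> active={job_A:*/14}
Op 2: register job_B */4 -> active={job_A:*/14, job_B:*/4}
Op 3: unregister job_B -> active={job_A:*/14}
Op 4: register job_A */2 -> active={job_A:*/2}
Op 5: unregister job_A -> active={}
Op 6: register job_A */2 -> active={job_A:*/2}
Op 7: register job_A */10 -> active={job_A:*/10}
Op 8: register job_A */6 -> active={job_A:*/6}
Op 9: register job_C */7 -> active={job_A:*/6, job_C:*/7}
Op 10: register job_C */12 -> active={job_A:*/6, job_C:*/12}
Op 11: register job_A */5 -> active={job_A:*/5, job_C:*/12}
Op 12: unregister job_A -> active={job_C:*/12}
Op 13: register job_D */6 -> active={job_C:*/12, job_D:*/6}
  job_C: interval 12, next fire after T=169 is 180
  job_D: interval 6, next fire after T=169 is 174
Earliest = 174, winner (lex tiebreak) = job_D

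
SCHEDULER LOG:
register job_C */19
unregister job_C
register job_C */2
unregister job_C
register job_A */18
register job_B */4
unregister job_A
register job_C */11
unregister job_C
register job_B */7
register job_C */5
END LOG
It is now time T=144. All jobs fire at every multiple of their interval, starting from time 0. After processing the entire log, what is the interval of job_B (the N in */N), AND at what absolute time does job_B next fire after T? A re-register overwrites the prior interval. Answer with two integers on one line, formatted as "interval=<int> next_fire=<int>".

Op 1: register job_C */19 -> active={job_C:*/19}
Op 2: unregister job_C -> active={}
Op 3: register job_C */2 -> active={job_C:*/2}
Op 4: unregister job_C -> active={}
Op 5: register job_A */18 -> active={job_A:*/18}
Op 6: register job_B */4 -> active={job_A:*/18, job_B:*/4}
Op 7: unregister job_A -> active={job_B:*/4}
Op 8: register job_C */11 -> active={job_B:*/4, job_C:*/11}
Op 9: unregister job_C -> active={job_B:*/4}
Op 10: register job_B */7 -> active={job_B:*/7}
Op 11: register job_C */5 -> active={job_B:*/7, job_C:*/5}
Final interval of job_B = 7
Next fire of job_B after T=144: (144//7+1)*7 = 147

Answer: interval=7 next_fire=147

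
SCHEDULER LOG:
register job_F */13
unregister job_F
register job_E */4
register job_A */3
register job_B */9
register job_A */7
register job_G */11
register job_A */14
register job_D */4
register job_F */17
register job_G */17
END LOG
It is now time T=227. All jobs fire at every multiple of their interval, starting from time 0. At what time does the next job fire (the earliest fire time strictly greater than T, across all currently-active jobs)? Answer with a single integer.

Answer: 228

Derivation:
Op 1: register job_F */13 -> active={job_F:*/13}
Op 2: unregister job_F -> active={}
Op 3: register job_E */4 -> active={job_E:*/4}
Op 4: register job_A */3 -> active={job_A:*/3, job_E:*/4}
Op 5: register job_B */9 -> active={job_A:*/3, job_B:*/9, job_E:*/4}
Op 6: register job_A */7 -> active={job_A:*/7, job_B:*/9, job_E:*/4}
Op 7: register job_G */11 -> active={job_A:*/7, job_B:*/9, job_E:*/4, job_G:*/11}
Op 8: register job_A */14 -> active={job_A:*/14, job_B:*/9, job_E:*/4, job_G:*/11}
Op 9: register job_D */4 -> active={job_A:*/14, job_B:*/9, job_D:*/4, job_E:*/4, job_G:*/11}
Op 10: register job_F */17 -> active={job_A:*/14, job_B:*/9, job_D:*/4, job_E:*/4, job_F:*/17, job_G:*/11}
Op 11: register job_G */17 -> active={job_A:*/14, job_B:*/9, job_D:*/4, job_E:*/4, job_F:*/17, job_G:*/17}
  job_A: interval 14, next fire after T=227 is 238
  job_B: interval 9, next fire after T=227 is 234
  job_D: interval 4, next fire after T=227 is 228
  job_E: interval 4, next fire after T=227 is 228
  job_F: interval 17, next fire after T=227 is 238
  job_G: interval 17, next fire after T=227 is 238
Earliest fire time = 228 (job job_D)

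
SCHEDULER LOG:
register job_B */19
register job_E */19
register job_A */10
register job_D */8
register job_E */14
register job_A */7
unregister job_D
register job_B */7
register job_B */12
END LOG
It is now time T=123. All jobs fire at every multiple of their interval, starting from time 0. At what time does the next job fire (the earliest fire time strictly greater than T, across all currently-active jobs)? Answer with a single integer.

Op 1: register job_B */19 -> active={job_B:*/19}
Op 2: register job_E */19 -> active={job_B:*/19, job_E:*/19}
Op 3: register job_A */10 -> active={job_A:*/10, job_B:*/19, job_E:*/19}
Op 4: register job_D */8 -> active={job_A:*/10, job_B:*/19, job_D:*/8, job_E:*/19}
Op 5: register job_E */14 -> active={job_A:*/10, job_B:*/19, job_D:*/8, job_E:*/14}
Op 6: register job_A */7 -> active={job_A:*/7, job_B:*/19, job_D:*/8, job_E:*/14}
Op 7: unregister job_D -> active={job_A:*/7, job_B:*/19, job_E:*/14}
Op 8: register job_B */7 -> active={job_A:*/7, job_B:*/7, job_E:*/14}
Op 9: register job_B */12 -> active={job_A:*/7, job_B:*/12, job_E:*/14}
  job_A: interval 7, next fire after T=123 is 126
  job_B: interval 12, next fire after T=123 is 132
  job_E: interval 14, next fire after T=123 is 126
Earliest fire time = 126 (job job_A)

Answer: 126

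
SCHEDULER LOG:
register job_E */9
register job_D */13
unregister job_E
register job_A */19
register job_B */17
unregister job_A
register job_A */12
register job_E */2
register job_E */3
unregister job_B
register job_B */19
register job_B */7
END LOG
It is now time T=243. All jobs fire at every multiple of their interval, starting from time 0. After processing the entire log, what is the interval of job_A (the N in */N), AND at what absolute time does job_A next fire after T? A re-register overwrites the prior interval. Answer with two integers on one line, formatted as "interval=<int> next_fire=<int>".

Op 1: register job_E */9 -> active={job_E:*/9}
Op 2: register job_D */13 -> active={job_D:*/13, job_E:*/9}
Op 3: unregister job_E -> active={job_D:*/13}
Op 4: register job_A */19 -> active={job_A:*/19, job_D:*/13}
Op 5: register job_B */17 -> active={job_A:*/19, job_B:*/17, job_D:*/13}
Op 6: unregister job_A -> active={job_B:*/17, job_D:*/13}
Op 7: register job_A */12 -> active={job_A:*/12, job_B:*/17, job_D:*/13}
Op 8: register job_E */2 -> active={job_A:*/12, job_B:*/17, job_D:*/13, job_E:*/2}
Op 9: register job_E */3 -> active={job_A:*/12, job_B:*/17, job_D:*/13, job_E:*/3}
Op 10: unregister job_B -> active={job_A:*/12, job_D:*/13, job_E:*/3}
Op 11: register job_B */19 -> active={job_A:*/12, job_B:*/19, job_D:*/13, job_E:*/3}
Op 12: register job_B */7 -> active={job_A:*/12, job_B:*/7, job_D:*/13, job_E:*/3}
Final interval of job_A = 12
Next fire of job_A after T=243: (243//12+1)*12 = 252

Answer: interval=12 next_fire=252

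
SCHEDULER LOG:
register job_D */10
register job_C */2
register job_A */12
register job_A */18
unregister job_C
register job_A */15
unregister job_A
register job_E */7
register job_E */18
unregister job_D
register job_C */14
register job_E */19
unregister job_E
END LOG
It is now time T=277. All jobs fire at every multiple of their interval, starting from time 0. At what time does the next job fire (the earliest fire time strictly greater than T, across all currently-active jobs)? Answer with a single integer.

Answer: 280

Derivation:
Op 1: register job_D */10 -> active={job_D:*/10}
Op 2: register job_C */2 -> active={job_C:*/2, job_D:*/10}
Op 3: register job_A */12 -> active={job_A:*/12, job_C:*/2, job_D:*/10}
Op 4: register job_A */18 -> active={job_A:*/18, job_C:*/2, job_D:*/10}
Op 5: unregister job_C -> active={job_A:*/18, job_D:*/10}
Op 6: register job_A */15 -> active={job_A:*/15, job_D:*/10}
Op 7: unregister job_A -> active={job_D:*/10}
Op 8: register job_E */7 -> active={job_D:*/10, job_E:*/7}
Op 9: register job_E */18 -> active={job_D:*/10, job_E:*/18}
Op 10: unregister job_D -> active={job_E:*/18}
Op 11: register job_C */14 -> active={job_C:*/14, job_E:*/18}
Op 12: register job_E */19 -> active={job_C:*/14, job_E:*/19}
Op 13: unregister job_E -> active={job_C:*/14}
  job_C: interval 14, next fire after T=277 is 280
Earliest fire time = 280 (job job_C)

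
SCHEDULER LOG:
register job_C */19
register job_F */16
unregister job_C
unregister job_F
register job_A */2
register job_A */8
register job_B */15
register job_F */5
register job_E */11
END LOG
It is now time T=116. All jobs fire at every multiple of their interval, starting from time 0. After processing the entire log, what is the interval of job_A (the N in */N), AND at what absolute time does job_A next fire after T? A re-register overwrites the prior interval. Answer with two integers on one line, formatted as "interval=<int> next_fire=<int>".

Answer: interval=8 next_fire=120

Derivation:
Op 1: register job_C */19 -> active={job_C:*/19}
Op 2: register job_F */16 -> active={job_C:*/19, job_F:*/16}
Op 3: unregister job_C -> active={job_F:*/16}
Op 4: unregister job_F -> active={}
Op 5: register job_A */2 -> active={job_A:*/2}
Op 6: register job_A */8 -> active={job_A:*/8}
Op 7: register job_B */15 -> active={job_A:*/8, job_B:*/15}
Op 8: register job_F */5 -> active={job_A:*/8, job_B:*/15, job_F:*/5}
Op 9: register job_E */11 -> active={job_A:*/8, job_B:*/15, job_E:*/11, job_F:*/5}
Final interval of job_A = 8
Next fire of job_A after T=116: (116//8+1)*8 = 120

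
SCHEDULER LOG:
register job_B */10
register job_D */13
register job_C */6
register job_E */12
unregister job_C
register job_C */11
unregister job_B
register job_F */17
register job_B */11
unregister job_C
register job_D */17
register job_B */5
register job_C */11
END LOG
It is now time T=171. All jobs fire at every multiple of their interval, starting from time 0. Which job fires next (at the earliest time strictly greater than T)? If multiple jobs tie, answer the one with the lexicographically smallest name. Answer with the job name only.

Op 1: register job_B */10 -> active={job_B:*/10}
Op 2: register job_D */13 -> active={job_B:*/10, job_D:*/13}
Op 3: register job_C */6 -> active={job_B:*/10, job_C:*/6, job_D:*/13}
Op 4: register job_E */12 -> active={job_B:*/10, job_C:*/6, job_D:*/13, job_E:*/12}
Op 5: unregister job_C -> active={job_B:*/10, job_D:*/13, job_E:*/12}
Op 6: register job_C */11 -> active={job_B:*/10, job_C:*/11, job_D:*/13, job_E:*/12}
Op 7: unregister job_B -> active={job_C:*/11, job_D:*/13, job_E:*/12}
Op 8: register job_F */17 -> active={job_C:*/11, job_D:*/13, job_E:*/12, job_F:*/17}
Op 9: register job_B */11 -> active={job_B:*/11, job_C:*/11, job_D:*/13, job_E:*/12, job_F:*/17}
Op 10: unregister job_C -> active={job_B:*/11, job_D:*/13, job_E:*/12, job_F:*/17}
Op 11: register job_D */17 -> active={job_B:*/11, job_D:*/17, job_E:*/12, job_F:*/17}
Op 12: register job_B */5 -> active={job_B:*/5, job_D:*/17, job_E:*/12, job_F:*/17}
Op 13: register job_C */11 -> active={job_B:*/5, job_C:*/11, job_D:*/17, job_E:*/12, job_F:*/17}
  job_B: interval 5, next fire after T=171 is 175
  job_C: interval 11, next fire after T=171 is 176
  job_D: interval 17, next fire after T=171 is 187
  job_E: interval 12, next fire after T=171 is 180
  job_F: interval 17, next fire after T=171 is 187
Earliest = 175, winner (lex tiebreak) = job_B

Answer: job_B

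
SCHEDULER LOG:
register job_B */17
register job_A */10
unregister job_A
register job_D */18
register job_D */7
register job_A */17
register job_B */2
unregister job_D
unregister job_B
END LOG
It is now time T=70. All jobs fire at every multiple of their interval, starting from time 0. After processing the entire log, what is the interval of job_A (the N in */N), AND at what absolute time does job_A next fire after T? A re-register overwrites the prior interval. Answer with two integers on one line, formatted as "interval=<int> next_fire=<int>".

Answer: interval=17 next_fire=85

Derivation:
Op 1: register job_B */17 -> active={job_B:*/17}
Op 2: register job_A */10 -> active={job_A:*/10, job_B:*/17}
Op 3: unregister job_A -> active={job_B:*/17}
Op 4: register job_D */18 -> active={job_B:*/17, job_D:*/18}
Op 5: register job_D */7 -> active={job_B:*/17, job_D:*/7}
Op 6: register job_A */17 -> active={job_A:*/17, job_B:*/17, job_D:*/7}
Op 7: register job_B */2 -> active={job_A:*/17, job_B:*/2, job_D:*/7}
Op 8: unregister job_D -> active={job_A:*/17, job_B:*/2}
Op 9: unregister job_B -> active={job_A:*/17}
Final interval of job_A = 17
Next fire of job_A after T=70: (70//17+1)*17 = 85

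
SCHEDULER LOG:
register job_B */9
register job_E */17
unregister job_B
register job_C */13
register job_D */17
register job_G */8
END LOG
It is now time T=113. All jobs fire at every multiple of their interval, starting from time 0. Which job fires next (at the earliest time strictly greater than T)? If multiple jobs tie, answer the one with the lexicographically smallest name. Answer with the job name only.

Op 1: register job_B */9 -> active={job_B:*/9}
Op 2: register job_E */17 -> active={job_B:*/9, job_E:*/17}
Op 3: unregister job_B -> active={job_E:*/17}
Op 4: register job_C */13 -> active={job_C:*/13, job_E:*/17}
Op 5: register job_D */17 -> active={job_C:*/13, job_D:*/17, job_E:*/17}
Op 6: register job_G */8 -> active={job_C:*/13, job_D:*/17, job_E:*/17, job_G:*/8}
  job_C: interval 13, next fire after T=113 is 117
  job_D: interval 17, next fire after T=113 is 119
  job_E: interval 17, next fire after T=113 is 119
  job_G: interval 8, next fire after T=113 is 120
Earliest = 117, winner (lex tiebreak) = job_C

Answer: job_C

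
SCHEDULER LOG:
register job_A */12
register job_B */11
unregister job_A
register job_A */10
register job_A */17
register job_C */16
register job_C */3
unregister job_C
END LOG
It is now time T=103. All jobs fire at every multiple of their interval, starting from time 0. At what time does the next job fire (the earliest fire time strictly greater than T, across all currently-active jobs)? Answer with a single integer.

Op 1: register job_A */12 -> active={job_A:*/12}
Op 2: register job_B */11 -> active={job_A:*/12, job_B:*/11}
Op 3: unregister job_A -> active={job_B:*/11}
Op 4: register job_A */10 -> active={job_A:*/10, job_B:*/11}
Op 5: register job_A */17 -> active={job_A:*/17, job_B:*/11}
Op 6: register job_C */16 -> active={job_A:*/17, job_B:*/11, job_C:*/16}
Op 7: register job_C */3 -> active={job_A:*/17, job_B:*/11, job_C:*/3}
Op 8: unregister job_C -> active={job_A:*/17, job_B:*/11}
  job_A: interval 17, next fire after T=103 is 119
  job_B: interval 11, next fire after T=103 is 110
Earliest fire time = 110 (job job_B)

Answer: 110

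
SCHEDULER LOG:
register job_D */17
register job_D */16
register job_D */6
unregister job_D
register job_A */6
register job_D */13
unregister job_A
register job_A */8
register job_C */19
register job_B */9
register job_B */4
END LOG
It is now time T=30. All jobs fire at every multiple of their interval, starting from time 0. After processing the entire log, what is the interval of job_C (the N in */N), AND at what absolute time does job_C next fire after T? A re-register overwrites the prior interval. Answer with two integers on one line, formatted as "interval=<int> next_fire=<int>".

Op 1: register job_D */17 -> active={job_D:*/17}
Op 2: register job_D */16 -> active={job_D:*/16}
Op 3: register job_D */6 -> active={job_D:*/6}
Op 4: unregister job_D -> active={}
Op 5: register job_A */6 -> active={job_A:*/6}
Op 6: register job_D */13 -> active={job_A:*/6, job_D:*/13}
Op 7: unregister job_A -> active={job_D:*/13}
Op 8: register job_A */8 -> active={job_A:*/8, job_D:*/13}
Op 9: register job_C */19 -> active={job_A:*/8, job_C:*/19, job_D:*/13}
Op 10: register job_B */9 -> active={job_A:*/8, job_B:*/9, job_C:*/19, job_D:*/13}
Op 11: register job_B */4 -> active={job_A:*/8, job_B:*/4, job_C:*/19, job_D:*/13}
Final interval of job_C = 19
Next fire of job_C after T=30: (30//19+1)*19 = 38

Answer: interval=19 next_fire=38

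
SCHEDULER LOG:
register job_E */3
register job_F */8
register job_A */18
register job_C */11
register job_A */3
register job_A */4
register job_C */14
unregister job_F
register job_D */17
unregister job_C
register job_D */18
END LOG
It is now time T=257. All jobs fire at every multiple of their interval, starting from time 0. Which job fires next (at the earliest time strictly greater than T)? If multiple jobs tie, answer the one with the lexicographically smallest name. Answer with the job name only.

Answer: job_E

Derivation:
Op 1: register job_E */3 -> active={job_E:*/3}
Op 2: register job_F */8 -> active={job_E:*/3, job_F:*/8}
Op 3: register job_A */18 -> active={job_A:*/18, job_E:*/3, job_F:*/8}
Op 4: register job_C */11 -> active={job_A:*/18, job_C:*/11, job_E:*/3, job_F:*/8}
Op 5: register job_A */3 -> active={job_A:*/3, job_C:*/11, job_E:*/3, job_F:*/8}
Op 6: register job_A */4 -> active={job_A:*/4, job_C:*/11, job_E:*/3, job_F:*/8}
Op 7: register job_C */14 -> active={job_A:*/4, job_C:*/14, job_E:*/3, job_F:*/8}
Op 8: unregister job_F -> active={job_A:*/4, job_C:*/14, job_E:*/3}
Op 9: register job_D */17 -> active={job_A:*/4, job_C:*/14, job_D:*/17, job_E:*/3}
Op 10: unregister job_C -> active={job_A:*/4, job_D:*/17, job_E:*/3}
Op 11: register job_D */18 -> active={job_A:*/4, job_D:*/18, job_E:*/3}
  job_A: interval 4, next fire after T=257 is 260
  job_D: interval 18, next fire after T=257 is 270
  job_E: interval 3, next fire after T=257 is 258
Earliest = 258, winner (lex tiebreak) = job_E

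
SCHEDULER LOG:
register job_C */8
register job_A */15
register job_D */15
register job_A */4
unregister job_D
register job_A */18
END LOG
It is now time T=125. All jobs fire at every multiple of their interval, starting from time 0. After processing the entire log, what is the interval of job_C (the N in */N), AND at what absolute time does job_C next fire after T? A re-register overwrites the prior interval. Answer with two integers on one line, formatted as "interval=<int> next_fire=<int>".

Op 1: register job_C */8 -> active={job_C:*/8}
Op 2: register job_A */15 -> active={job_A:*/15, job_C:*/8}
Op 3: register job_D */15 -> active={job_A:*/15, job_C:*/8, job_D:*/15}
Op 4: register job_A */4 -> active={job_A:*/4, job_C:*/8, job_D:*/15}
Op 5: unregister job_D -> active={job_A:*/4, job_C:*/8}
Op 6: register job_A */18 -> active={job_A:*/18, job_C:*/8}
Final interval of job_C = 8
Next fire of job_C after T=125: (125//8+1)*8 = 128

Answer: interval=8 next_fire=128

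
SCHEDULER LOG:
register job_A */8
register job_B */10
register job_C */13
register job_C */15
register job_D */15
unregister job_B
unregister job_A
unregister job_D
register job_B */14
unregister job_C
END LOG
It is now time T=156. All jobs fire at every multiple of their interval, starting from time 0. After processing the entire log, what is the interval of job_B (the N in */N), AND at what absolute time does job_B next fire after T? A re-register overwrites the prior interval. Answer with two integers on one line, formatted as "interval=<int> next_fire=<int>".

Answer: interval=14 next_fire=168

Derivation:
Op 1: register job_A */8 -> active={job_A:*/8}
Op 2: register job_B */10 -> active={job_A:*/8, job_B:*/10}
Op 3: register job_C */13 -> active={job_A:*/8, job_B:*/10, job_C:*/13}
Op 4: register job_C */15 -> active={job_A:*/8, job_B:*/10, job_C:*/15}
Op 5: register job_D */15 -> active={job_A:*/8, job_B:*/10, job_C:*/15, job_D:*/15}
Op 6: unregister job_B -> active={job_A:*/8, job_C:*/15, job_D:*/15}
Op 7: unregister job_A -> active={job_C:*/15, job_D:*/15}
Op 8: unregister job_D -> active={job_C:*/15}
Op 9: register job_B */14 -> active={job_B:*/14, job_C:*/15}
Op 10: unregister job_C -> active={job_B:*/14}
Final interval of job_B = 14
Next fire of job_B after T=156: (156//14+1)*14 = 168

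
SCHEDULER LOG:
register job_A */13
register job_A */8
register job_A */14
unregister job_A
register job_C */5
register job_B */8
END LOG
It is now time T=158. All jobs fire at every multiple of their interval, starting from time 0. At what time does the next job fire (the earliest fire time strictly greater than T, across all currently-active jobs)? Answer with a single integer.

Answer: 160

Derivation:
Op 1: register job_A */13 -> active={job_A:*/13}
Op 2: register job_A */8 -> active={job_A:*/8}
Op 3: register job_A */14 -> active={job_A:*/14}
Op 4: unregister job_A -> active={}
Op 5: register job_C */5 -> active={job_C:*/5}
Op 6: register job_B */8 -> active={job_B:*/8, job_C:*/5}
  job_B: interval 8, next fire after T=158 is 160
  job_C: interval 5, next fire after T=158 is 160
Earliest fire time = 160 (job job_B)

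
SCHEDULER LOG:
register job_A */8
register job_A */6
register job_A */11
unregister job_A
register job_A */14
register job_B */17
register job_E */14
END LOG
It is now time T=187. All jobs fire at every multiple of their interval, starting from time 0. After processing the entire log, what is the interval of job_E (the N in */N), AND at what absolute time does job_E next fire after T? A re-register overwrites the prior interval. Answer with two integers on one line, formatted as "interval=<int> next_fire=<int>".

Op 1: register job_A */8 -> active={job_A:*/8}
Op 2: register job_A */6 -> active={job_A:*/6}
Op 3: register job_A */11 -> active={job_A:*/11}
Op 4: unregister job_A -> active={}
Op 5: register job_A */14 -> active={job_A:*/14}
Op 6: register job_B */17 -> active={job_A:*/14, job_B:*/17}
Op 7: register job_E */14 -> active={job_A:*/14, job_B:*/17, job_E:*/14}
Final interval of job_E = 14
Next fire of job_E after T=187: (187//14+1)*14 = 196

Answer: interval=14 next_fire=196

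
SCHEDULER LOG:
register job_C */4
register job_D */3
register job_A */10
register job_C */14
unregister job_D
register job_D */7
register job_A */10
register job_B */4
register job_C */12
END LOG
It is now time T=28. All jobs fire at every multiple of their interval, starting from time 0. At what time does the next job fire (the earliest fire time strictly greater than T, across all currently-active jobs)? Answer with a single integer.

Op 1: register job_C */4 -> active={job_C:*/4}
Op 2: register job_D */3 -> active={job_C:*/4, job_D:*/3}
Op 3: register job_A */10 -> active={job_A:*/10, job_C:*/4, job_D:*/3}
Op 4: register job_C */14 -> active={job_A:*/10, job_C:*/14, job_D:*/3}
Op 5: unregister job_D -> active={job_A:*/10, job_C:*/14}
Op 6: register job_D */7 -> active={job_A:*/10, job_C:*/14, job_D:*/7}
Op 7: register job_A */10 -> active={job_A:*/10, job_C:*/14, job_D:*/7}
Op 8: register job_B */4 -> active={job_A:*/10, job_B:*/4, job_C:*/14, job_D:*/7}
Op 9: register job_C */12 -> active={job_A:*/10, job_B:*/4, job_C:*/12, job_D:*/7}
  job_A: interval 10, next fire after T=28 is 30
  job_B: interval 4, next fire after T=28 is 32
  job_C: interval 12, next fire after T=28 is 36
  job_D: interval 7, next fire after T=28 is 35
Earliest fire time = 30 (job job_A)

Answer: 30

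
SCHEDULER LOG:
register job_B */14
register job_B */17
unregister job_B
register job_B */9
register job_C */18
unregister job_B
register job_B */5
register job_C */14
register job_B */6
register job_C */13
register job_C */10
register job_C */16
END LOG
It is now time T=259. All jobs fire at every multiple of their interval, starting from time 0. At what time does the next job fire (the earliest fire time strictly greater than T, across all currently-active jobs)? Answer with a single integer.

Answer: 264

Derivation:
Op 1: register job_B */14 -> active={job_B:*/14}
Op 2: register job_B */17 -> active={job_B:*/17}
Op 3: unregister job_B -> active={}
Op 4: register job_B */9 -> active={job_B:*/9}
Op 5: register job_C */18 -> active={job_B:*/9, job_C:*/18}
Op 6: unregister job_B -> active={job_C:*/18}
Op 7: register job_B */5 -> active={job_B:*/5, job_C:*/18}
Op 8: register job_C */14 -> active={job_B:*/5, job_C:*/14}
Op 9: register job_B */6 -> active={job_B:*/6, job_C:*/14}
Op 10: register job_C */13 -> active={job_B:*/6, job_C:*/13}
Op 11: register job_C */10 -> active={job_B:*/6, job_C:*/10}
Op 12: register job_C */16 -> active={job_B:*/6, job_C:*/16}
  job_B: interval 6, next fire after T=259 is 264
  job_C: interval 16, next fire after T=259 is 272
Earliest fire time = 264 (job job_B)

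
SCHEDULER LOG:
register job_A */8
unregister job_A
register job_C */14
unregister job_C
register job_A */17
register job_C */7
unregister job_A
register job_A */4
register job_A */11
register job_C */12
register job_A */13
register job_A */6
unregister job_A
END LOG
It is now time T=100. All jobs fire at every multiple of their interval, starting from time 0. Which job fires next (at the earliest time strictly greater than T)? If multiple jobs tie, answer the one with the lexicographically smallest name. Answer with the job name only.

Answer: job_C

Derivation:
Op 1: register job_A */8 -> active={job_A:*/8}
Op 2: unregister job_A -> active={}
Op 3: register job_C */14 -> active={job_C:*/14}
Op 4: unregister job_C -> active={}
Op 5: register job_A */17 -> active={job_A:*/17}
Op 6: register job_C */7 -> active={job_A:*/17, job_C:*/7}
Op 7: unregister job_A -> active={job_C:*/7}
Op 8: register job_A */4 -> active={job_A:*/4, job_C:*/7}
Op 9: register job_A */11 -> active={job_A:*/11, job_C:*/7}
Op 10: register job_C */12 -> active={job_A:*/11, job_C:*/12}
Op 11: register job_A */13 -> active={job_A:*/13, job_C:*/12}
Op 12: register job_A */6 -> active={job_A:*/6, job_C:*/12}
Op 13: unregister job_A -> active={job_C:*/12}
  job_C: interval 12, next fire after T=100 is 108
Earliest = 108, winner (lex tiebreak) = job_C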